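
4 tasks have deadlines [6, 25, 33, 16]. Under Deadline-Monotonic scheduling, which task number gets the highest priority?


Sort tasks by relative deadline (ascending):
  Task 1: deadline = 6
  Task 4: deadline = 16
  Task 2: deadline = 25
  Task 3: deadline = 33
Priority order (highest first): [1, 4, 2, 3]
Highest priority task = 1

1


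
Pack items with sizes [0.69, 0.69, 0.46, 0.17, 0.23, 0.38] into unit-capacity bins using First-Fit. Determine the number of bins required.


Place items sequentially using First-Fit:
  Item 0.69 -> new Bin 1
  Item 0.69 -> new Bin 2
  Item 0.46 -> new Bin 3
  Item 0.17 -> Bin 1 (now 0.86)
  Item 0.23 -> Bin 2 (now 0.92)
  Item 0.38 -> Bin 3 (now 0.84)
Total bins used = 3

3


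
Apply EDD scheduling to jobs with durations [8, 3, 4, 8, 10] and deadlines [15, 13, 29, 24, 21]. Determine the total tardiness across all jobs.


Sort by due date (EDD order): [(3, 13), (8, 15), (10, 21), (8, 24), (4, 29)]
Compute completion times and tardiness:
  Job 1: p=3, d=13, C=3, tardiness=max(0,3-13)=0
  Job 2: p=8, d=15, C=11, tardiness=max(0,11-15)=0
  Job 3: p=10, d=21, C=21, tardiness=max(0,21-21)=0
  Job 4: p=8, d=24, C=29, tardiness=max(0,29-24)=5
  Job 5: p=4, d=29, C=33, tardiness=max(0,33-29)=4
Total tardiness = 9

9


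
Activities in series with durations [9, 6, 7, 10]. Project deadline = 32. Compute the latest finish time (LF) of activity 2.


LF(activity 2) = deadline - sum of successor durations
Successors: activities 3 through 4 with durations [7, 10]
Sum of successor durations = 17
LF = 32 - 17 = 15

15


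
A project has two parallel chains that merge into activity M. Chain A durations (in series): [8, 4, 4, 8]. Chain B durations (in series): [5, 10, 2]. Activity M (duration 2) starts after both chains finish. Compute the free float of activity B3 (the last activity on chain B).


ES(B3) = sum of predecessors on chain B = 15
EF(B3) = ES + duration = 15 + 2 = 17
Successor of B3 is M. ES(M) = max(sum(A), sum(B)) = max(24, 17) = 24
Free float = ES(successor) - EF(current) = 24 - 17 = 7

7


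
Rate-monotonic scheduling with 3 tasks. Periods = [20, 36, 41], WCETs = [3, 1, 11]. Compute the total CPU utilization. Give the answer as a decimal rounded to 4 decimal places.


Compute individual utilizations (exact fractions):
  Task 1: C/T = 3/20 (approx. 0.15)
  Task 2: C/T = 1/36 (approx. 0.0278)
  Task 3: C/T = 11/41 (approx. 0.2683)
Total utilization U = 3/20 + 1/36 + 11/41 = 823/1845
Rounded to 4 decimal places: U = 0.4461
RM (Liu & Layland) bound for 3 tasks = 0.779763; compare with U = 823/1845 (approx. 0.446070)
U <= bound, so schedulable by RM sufficient condition.

0.4461


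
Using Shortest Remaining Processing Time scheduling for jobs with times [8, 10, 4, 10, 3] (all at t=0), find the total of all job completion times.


Since all jobs arrive at t=0, SRPT equals SPT ordering.
SPT order: [3, 4, 8, 10, 10]
Completion times:
  Job 1: p=3, C=3
  Job 2: p=4, C=7
  Job 3: p=8, C=15
  Job 4: p=10, C=25
  Job 5: p=10, C=35
Total completion time = 3 + 7 + 15 + 25 + 35 = 85

85


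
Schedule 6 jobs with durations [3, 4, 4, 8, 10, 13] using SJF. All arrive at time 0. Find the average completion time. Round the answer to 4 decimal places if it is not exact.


SJF order (ascending): [3, 4, 4, 8, 10, 13]
Completion times:
  Job 1: burst=3, C=3
  Job 2: burst=4, C=7
  Job 3: burst=4, C=11
  Job 4: burst=8, C=19
  Job 5: burst=10, C=29
  Job 6: burst=13, C=42
Average completion = 111/6 = 18.5

18.5


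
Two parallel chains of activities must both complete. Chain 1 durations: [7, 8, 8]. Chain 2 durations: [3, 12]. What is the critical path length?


Path A total = 7 + 8 + 8 = 23
Path B total = 3 + 12 = 15
Critical path = longest path = max(23, 15) = 23

23


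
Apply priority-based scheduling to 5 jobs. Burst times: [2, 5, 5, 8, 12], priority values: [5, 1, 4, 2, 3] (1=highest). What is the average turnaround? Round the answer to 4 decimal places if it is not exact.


Sort by priority (ascending = highest first):
Order: [(1, 5), (2, 8), (3, 12), (4, 5), (5, 2)]
Completion times:
  Priority 1, burst=5, C=5
  Priority 2, burst=8, C=13
  Priority 3, burst=12, C=25
  Priority 4, burst=5, C=30
  Priority 5, burst=2, C=32
Average turnaround = 105/5 = 21.0

21.0


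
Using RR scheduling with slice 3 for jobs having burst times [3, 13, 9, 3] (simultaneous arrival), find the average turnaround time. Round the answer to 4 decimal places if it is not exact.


Time quantum = 3
Execution trace:
  J1 runs 3 units, time = 3
  J2 runs 3 units, time = 6
  J3 runs 3 units, time = 9
  J4 runs 3 units, time = 12
  J2 runs 3 units, time = 15
  J3 runs 3 units, time = 18
  J2 runs 3 units, time = 21
  J3 runs 3 units, time = 24
  J2 runs 3 units, time = 27
  J2 runs 1 units, time = 28
Finish times: [3, 28, 24, 12]
Average turnaround = 67/4 = 16.75

16.75


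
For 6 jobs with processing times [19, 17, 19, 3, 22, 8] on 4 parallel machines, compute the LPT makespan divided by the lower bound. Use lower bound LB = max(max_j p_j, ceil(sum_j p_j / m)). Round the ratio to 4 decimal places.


LPT order: [22, 19, 19, 17, 8, 3]
Machine loads after assignment: [22, 22, 19, 25]
LPT makespan = 25
Lower bound = max(max_job, ceil(total/4)) = max(22, 22) = 22
Ratio = 25 / 22 = 1.1364

1.1364


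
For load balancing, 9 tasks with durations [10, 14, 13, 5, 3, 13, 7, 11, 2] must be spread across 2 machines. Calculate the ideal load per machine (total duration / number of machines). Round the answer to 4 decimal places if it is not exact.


Total processing time = 10 + 14 + 13 + 5 + 3 + 13 + 7 + 11 + 2 = 78
Number of machines = 2
Ideal balanced load = 78 / 2 = 39.0

39.0


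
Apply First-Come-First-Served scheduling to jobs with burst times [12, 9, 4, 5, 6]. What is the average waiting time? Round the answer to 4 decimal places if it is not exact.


FCFS order (as given): [12, 9, 4, 5, 6]
Waiting times:
  Job 1: wait = 0
  Job 2: wait = 12
  Job 3: wait = 21
  Job 4: wait = 25
  Job 5: wait = 30
Sum of waiting times = 88
Average waiting time = 88/5 = 17.6

17.6


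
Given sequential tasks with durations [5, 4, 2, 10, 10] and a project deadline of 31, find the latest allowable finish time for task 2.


LF(activity 2) = deadline - sum of successor durations
Successors: activities 3 through 5 with durations [2, 10, 10]
Sum of successor durations = 22
LF = 31 - 22 = 9

9


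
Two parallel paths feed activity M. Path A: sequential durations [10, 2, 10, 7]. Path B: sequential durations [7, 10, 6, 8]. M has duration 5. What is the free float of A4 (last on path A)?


ES(A4) = sum of predecessors on chain A = 22
EF(A4) = ES + duration = 22 + 7 = 29
Successor of A4 is M. ES(M) = max(sum(A), sum(B)) = max(29, 31) = 31
Free float = ES(successor) - EF(current) = 31 - 29 = 2

2


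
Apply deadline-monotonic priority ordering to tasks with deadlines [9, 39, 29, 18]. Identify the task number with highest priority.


Sort tasks by relative deadline (ascending):
  Task 1: deadline = 9
  Task 4: deadline = 18
  Task 3: deadline = 29
  Task 2: deadline = 39
Priority order (highest first): [1, 4, 3, 2]
Highest priority task = 1

1


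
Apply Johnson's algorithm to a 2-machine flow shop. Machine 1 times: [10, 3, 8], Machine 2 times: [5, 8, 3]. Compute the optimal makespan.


Apply Johnson's rule:
  Group 1 (a <= b): [(2, 3, 8)]
  Group 2 (a > b): [(1, 10, 5), (3, 8, 3)]
Optimal job order: [2, 1, 3]
Schedule:
  Job 2: M1 done at 3, M2 done at 11
  Job 1: M1 done at 13, M2 done at 18
  Job 3: M1 done at 21, M2 done at 24
Makespan = 24

24


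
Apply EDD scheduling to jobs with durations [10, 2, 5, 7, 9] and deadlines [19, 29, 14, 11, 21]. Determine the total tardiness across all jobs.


Sort by due date (EDD order): [(7, 11), (5, 14), (10, 19), (9, 21), (2, 29)]
Compute completion times and tardiness:
  Job 1: p=7, d=11, C=7, tardiness=max(0,7-11)=0
  Job 2: p=5, d=14, C=12, tardiness=max(0,12-14)=0
  Job 3: p=10, d=19, C=22, tardiness=max(0,22-19)=3
  Job 4: p=9, d=21, C=31, tardiness=max(0,31-21)=10
  Job 5: p=2, d=29, C=33, tardiness=max(0,33-29)=4
Total tardiness = 17

17


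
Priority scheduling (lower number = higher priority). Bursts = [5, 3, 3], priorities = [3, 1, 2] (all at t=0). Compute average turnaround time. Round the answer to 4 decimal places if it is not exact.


Sort by priority (ascending = highest first):
Order: [(1, 3), (2, 3), (3, 5)]
Completion times:
  Priority 1, burst=3, C=3
  Priority 2, burst=3, C=6
  Priority 3, burst=5, C=11
Average turnaround = 20/3 = 6.6667

6.6667


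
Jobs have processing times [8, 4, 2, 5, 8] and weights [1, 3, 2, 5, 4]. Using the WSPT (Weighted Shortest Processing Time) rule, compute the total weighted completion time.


Compute p/w ratios and sort ascending (WSPT): [(2, 2), (5, 5), (4, 3), (8, 4), (8, 1)]
Compute weighted completion times:
  Job (p=2,w=2): C=2, w*C=2*2=4
  Job (p=5,w=5): C=7, w*C=5*7=35
  Job (p=4,w=3): C=11, w*C=3*11=33
  Job (p=8,w=4): C=19, w*C=4*19=76
  Job (p=8,w=1): C=27, w*C=1*27=27
Total weighted completion time = 175

175


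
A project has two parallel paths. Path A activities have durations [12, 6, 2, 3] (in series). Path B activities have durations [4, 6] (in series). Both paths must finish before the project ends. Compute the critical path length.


Path A total = 12 + 6 + 2 + 3 = 23
Path B total = 4 + 6 = 10
Critical path = longest path = max(23, 10) = 23

23


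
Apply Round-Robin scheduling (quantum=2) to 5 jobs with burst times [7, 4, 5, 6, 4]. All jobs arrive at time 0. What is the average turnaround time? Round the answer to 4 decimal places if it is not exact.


Time quantum = 2
Execution trace:
  J1 runs 2 units, time = 2
  J2 runs 2 units, time = 4
  J3 runs 2 units, time = 6
  J4 runs 2 units, time = 8
  J5 runs 2 units, time = 10
  J1 runs 2 units, time = 12
  J2 runs 2 units, time = 14
  J3 runs 2 units, time = 16
  J4 runs 2 units, time = 18
  J5 runs 2 units, time = 20
  J1 runs 2 units, time = 22
  J3 runs 1 units, time = 23
  J4 runs 2 units, time = 25
  J1 runs 1 units, time = 26
Finish times: [26, 14, 23, 25, 20]
Average turnaround = 108/5 = 21.6

21.6


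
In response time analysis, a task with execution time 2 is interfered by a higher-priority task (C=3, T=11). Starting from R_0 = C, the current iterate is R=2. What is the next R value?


R_next = C + ceil(R_prev / T_hp) * C_hp
ceil(2 / 11) = ceil(0.1818) = 1
Interference = 1 * 3 = 3
R_next = 2 + 3 = 5

5


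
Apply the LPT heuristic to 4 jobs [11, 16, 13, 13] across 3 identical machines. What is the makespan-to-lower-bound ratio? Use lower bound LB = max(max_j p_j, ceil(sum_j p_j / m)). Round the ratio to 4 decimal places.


LPT order: [16, 13, 13, 11]
Machine loads after assignment: [16, 24, 13]
LPT makespan = 24
Lower bound = max(max_job, ceil(total/3)) = max(16, 18) = 18
Ratio = 24 / 18 = 1.3333

1.3333


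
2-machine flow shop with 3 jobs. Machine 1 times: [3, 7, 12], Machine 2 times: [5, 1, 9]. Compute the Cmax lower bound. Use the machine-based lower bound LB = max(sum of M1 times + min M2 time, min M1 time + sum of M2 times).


LB1 = sum(M1 times) + min(M2 times) = 22 + 1 = 23
LB2 = min(M1 times) + sum(M2 times) = 3 + 15 = 18
Lower bound = max(LB1, LB2) = max(23, 18) = 23

23


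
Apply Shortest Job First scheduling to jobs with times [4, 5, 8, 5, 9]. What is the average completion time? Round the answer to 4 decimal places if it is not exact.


SJF order (ascending): [4, 5, 5, 8, 9]
Completion times:
  Job 1: burst=4, C=4
  Job 2: burst=5, C=9
  Job 3: burst=5, C=14
  Job 4: burst=8, C=22
  Job 5: burst=9, C=31
Average completion = 80/5 = 16.0

16.0


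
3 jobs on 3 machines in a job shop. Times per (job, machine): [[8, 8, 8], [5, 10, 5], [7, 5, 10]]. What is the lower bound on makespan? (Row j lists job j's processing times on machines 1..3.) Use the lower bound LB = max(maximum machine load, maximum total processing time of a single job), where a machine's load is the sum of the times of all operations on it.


Machine loads:
  Machine 1: 8 + 5 + 7 = 20
  Machine 2: 8 + 10 + 5 = 23
  Machine 3: 8 + 5 + 10 = 23
Max machine load = 23
Job totals:
  Job 1: 24
  Job 2: 20
  Job 3: 22
Max job total = 24
Lower bound = max(23, 24) = 24

24


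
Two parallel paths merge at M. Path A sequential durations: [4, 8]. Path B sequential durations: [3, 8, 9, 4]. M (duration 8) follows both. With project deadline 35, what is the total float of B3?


Forward pass: ES(B3) = sum of predecessors on chain B = 11
EF = ES + duration = 11 + 9 = 20
Backward pass: LF(M) = deadline = 35; LS(M) = 35 - 8 = 27
LF(B3) = LS(M) - sum(successors on chain B) = 27 - 4 = 23
LS = LF - duration = 23 - 9 = 14
Total float = LS - ES = 14 - 11 = 3

3


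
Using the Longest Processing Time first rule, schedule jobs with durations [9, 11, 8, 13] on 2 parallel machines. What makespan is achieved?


Sort jobs in decreasing order (LPT): [13, 11, 9, 8]
Assign each job to the least loaded machine:
  Machine 1: jobs [13, 8], load = 21
  Machine 2: jobs [11, 9], load = 20
Makespan = max load = 21

21


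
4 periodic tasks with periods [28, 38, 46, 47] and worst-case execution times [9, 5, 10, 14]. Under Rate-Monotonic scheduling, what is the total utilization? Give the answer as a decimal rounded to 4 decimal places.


Compute individual utilizations (exact fractions):
  Task 1: C/T = 9/28 (approx. 0.3214)
  Task 2: C/T = 5/38 (approx. 0.1316)
  Task 3: C/T = 10/46 = 5/23 (approx. 0.2174)
  Task 4: C/T = 14/47 (approx. 0.2979)
Total utilization U = 9/28 + 5/38 + 5/23 + 14/47 = 556845/575092
Rounded to 4 decimal places: U = 0.9683
RM (Liu & Layland) bound for 4 tasks = 0.756828; compare with U = 556845/575092 (approx. 0.968271)
bound < U <= 1, so the RM sufficient condition is not met (inconclusive; an exact test such as response-time analysis is needed).

0.9683


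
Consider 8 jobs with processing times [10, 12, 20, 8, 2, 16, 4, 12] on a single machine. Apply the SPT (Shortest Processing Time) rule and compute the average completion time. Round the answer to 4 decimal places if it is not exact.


Sort jobs by processing time (SPT order): [2, 4, 8, 10, 12, 12, 16, 20]
Compute completion times sequentially:
  Job 1: processing = 2, completes at 2
  Job 2: processing = 4, completes at 6
  Job 3: processing = 8, completes at 14
  Job 4: processing = 10, completes at 24
  Job 5: processing = 12, completes at 36
  Job 6: processing = 12, completes at 48
  Job 7: processing = 16, completes at 64
  Job 8: processing = 20, completes at 84
Sum of completion times = 278
Average completion time = 278/8 = 34.75

34.75


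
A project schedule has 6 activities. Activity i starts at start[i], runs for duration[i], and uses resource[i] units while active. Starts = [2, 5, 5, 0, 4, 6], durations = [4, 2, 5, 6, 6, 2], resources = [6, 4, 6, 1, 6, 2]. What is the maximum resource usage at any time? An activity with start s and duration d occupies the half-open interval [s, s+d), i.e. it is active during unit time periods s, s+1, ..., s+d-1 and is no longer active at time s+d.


Each activity i is active on [start_i, start_i + duration_i).
Compute total resource usage per time slot:
  t=0: active resources = [1], total = 1
  t=1: active resources = [1], total = 1
  t=2: active resources = [6, 1], total = 7
  t=3: active resources = [6, 1], total = 7
  t=4: active resources = [6, 1, 6], total = 13
  t=5: active resources = [6, 4, 6, 1, 6], total = 23
  t=6: active resources = [4, 6, 6, 2], total = 18
  t=7: active resources = [6, 6, 2], total = 14
  t=8: active resources = [6, 6], total = 12
  t=9: active resources = [6, 6], total = 12
Peak resource demand = 23

23


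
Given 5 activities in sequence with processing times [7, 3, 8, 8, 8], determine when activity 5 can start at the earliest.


Activity 5 starts after activities 1 through 4 complete.
Predecessor durations: [7, 3, 8, 8]
ES = 7 + 3 + 8 + 8 = 26

26


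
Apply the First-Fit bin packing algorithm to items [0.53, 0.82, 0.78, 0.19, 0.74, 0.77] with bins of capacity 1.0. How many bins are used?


Place items sequentially using First-Fit:
  Item 0.53 -> new Bin 1
  Item 0.82 -> new Bin 2
  Item 0.78 -> new Bin 3
  Item 0.19 -> Bin 1 (now 0.72)
  Item 0.74 -> new Bin 4
  Item 0.77 -> new Bin 5
Total bins used = 5

5


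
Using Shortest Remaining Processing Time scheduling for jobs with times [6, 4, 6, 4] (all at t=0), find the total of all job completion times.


Since all jobs arrive at t=0, SRPT equals SPT ordering.
SPT order: [4, 4, 6, 6]
Completion times:
  Job 1: p=4, C=4
  Job 2: p=4, C=8
  Job 3: p=6, C=14
  Job 4: p=6, C=20
Total completion time = 4 + 8 + 14 + 20 = 46

46


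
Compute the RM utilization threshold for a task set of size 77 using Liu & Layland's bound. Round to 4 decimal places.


Compute 2^(1/77) = 1.0090425505
Subtract 1: 1.0090425505 - 1 = 0.0090425505
Multiply by n: 77 * 0.0090425505 = 0.6962763885
Round to 4 dp: 0.6963

0.6963


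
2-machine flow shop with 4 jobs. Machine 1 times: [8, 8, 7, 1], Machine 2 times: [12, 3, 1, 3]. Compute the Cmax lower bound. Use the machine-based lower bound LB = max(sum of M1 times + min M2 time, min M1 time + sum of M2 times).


LB1 = sum(M1 times) + min(M2 times) = 24 + 1 = 25
LB2 = min(M1 times) + sum(M2 times) = 1 + 19 = 20
Lower bound = max(LB1, LB2) = max(25, 20) = 25

25


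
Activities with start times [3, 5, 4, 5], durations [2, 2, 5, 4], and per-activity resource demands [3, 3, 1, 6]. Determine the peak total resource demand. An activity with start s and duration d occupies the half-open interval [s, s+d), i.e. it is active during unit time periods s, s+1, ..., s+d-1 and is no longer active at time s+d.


Each activity i is active on [start_i, start_i + duration_i).
Compute total resource usage per time slot:
  t=0: active resources = [], total = 0
  t=1: active resources = [], total = 0
  t=2: active resources = [], total = 0
  t=3: active resources = [3], total = 3
  t=4: active resources = [3, 1], total = 4
  t=5: active resources = [3, 1, 6], total = 10
  t=6: active resources = [3, 1, 6], total = 10
  t=7: active resources = [1, 6], total = 7
  t=8: active resources = [1, 6], total = 7
Peak resource demand = 10

10


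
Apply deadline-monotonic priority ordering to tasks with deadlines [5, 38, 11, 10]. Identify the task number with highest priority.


Sort tasks by relative deadline (ascending):
  Task 1: deadline = 5
  Task 4: deadline = 10
  Task 3: deadline = 11
  Task 2: deadline = 38
Priority order (highest first): [1, 4, 3, 2]
Highest priority task = 1

1


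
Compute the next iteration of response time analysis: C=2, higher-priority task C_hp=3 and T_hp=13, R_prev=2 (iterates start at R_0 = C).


R_next = C + ceil(R_prev / T_hp) * C_hp
ceil(2 / 13) = ceil(0.1538) = 1
Interference = 1 * 3 = 3
R_next = 2 + 3 = 5

5


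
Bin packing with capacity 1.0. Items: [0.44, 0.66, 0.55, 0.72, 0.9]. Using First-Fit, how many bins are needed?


Place items sequentially using First-Fit:
  Item 0.44 -> new Bin 1
  Item 0.66 -> new Bin 2
  Item 0.55 -> Bin 1 (now 0.99)
  Item 0.72 -> new Bin 3
  Item 0.9 -> new Bin 4
Total bins used = 4

4


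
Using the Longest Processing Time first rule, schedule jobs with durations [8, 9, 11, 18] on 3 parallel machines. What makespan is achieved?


Sort jobs in decreasing order (LPT): [18, 11, 9, 8]
Assign each job to the least loaded machine:
  Machine 1: jobs [18], load = 18
  Machine 2: jobs [11], load = 11
  Machine 3: jobs [9, 8], load = 17
Makespan = max load = 18

18


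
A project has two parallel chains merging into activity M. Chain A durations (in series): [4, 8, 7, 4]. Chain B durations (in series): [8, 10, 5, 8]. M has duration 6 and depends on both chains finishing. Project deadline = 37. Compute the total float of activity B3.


Forward pass: ES(B3) = sum of predecessors on chain B = 18
EF = ES + duration = 18 + 5 = 23
Backward pass: LF(M) = deadline = 37; LS(M) = 37 - 6 = 31
LF(B3) = LS(M) - sum(successors on chain B) = 31 - 8 = 23
LS = LF - duration = 23 - 5 = 18
Total float = LS - ES = 18 - 18 = 0

0


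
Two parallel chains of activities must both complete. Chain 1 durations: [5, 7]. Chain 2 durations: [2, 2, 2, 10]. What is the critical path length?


Path A total = 5 + 7 = 12
Path B total = 2 + 2 + 2 + 10 = 16
Critical path = longest path = max(12, 16) = 16

16


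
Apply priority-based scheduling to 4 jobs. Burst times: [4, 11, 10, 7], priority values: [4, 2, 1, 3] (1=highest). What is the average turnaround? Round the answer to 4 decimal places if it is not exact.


Sort by priority (ascending = highest first):
Order: [(1, 10), (2, 11), (3, 7), (4, 4)]
Completion times:
  Priority 1, burst=10, C=10
  Priority 2, burst=11, C=21
  Priority 3, burst=7, C=28
  Priority 4, burst=4, C=32
Average turnaround = 91/4 = 22.75

22.75


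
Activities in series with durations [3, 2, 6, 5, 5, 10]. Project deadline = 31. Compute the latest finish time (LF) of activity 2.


LF(activity 2) = deadline - sum of successor durations
Successors: activities 3 through 6 with durations [6, 5, 5, 10]
Sum of successor durations = 26
LF = 31 - 26 = 5

5


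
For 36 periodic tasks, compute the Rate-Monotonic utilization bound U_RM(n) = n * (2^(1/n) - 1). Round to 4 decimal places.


Compute 2^(1/36) = 1.0194406437
Subtract 1: 1.0194406437 - 1 = 0.0194406437
Multiply by n: 36 * 0.0194406437 = 0.6998631732
Round to 4 dp: 0.6999

0.6999


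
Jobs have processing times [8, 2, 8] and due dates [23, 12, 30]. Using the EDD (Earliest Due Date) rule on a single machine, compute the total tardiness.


Sort by due date (EDD order): [(2, 12), (8, 23), (8, 30)]
Compute completion times and tardiness:
  Job 1: p=2, d=12, C=2, tardiness=max(0,2-12)=0
  Job 2: p=8, d=23, C=10, tardiness=max(0,10-23)=0
  Job 3: p=8, d=30, C=18, tardiness=max(0,18-30)=0
Total tardiness = 0

0


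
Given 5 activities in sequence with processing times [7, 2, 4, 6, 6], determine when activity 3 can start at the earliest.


Activity 3 starts after activities 1 through 2 complete.
Predecessor durations: [7, 2]
ES = 7 + 2 = 9

9


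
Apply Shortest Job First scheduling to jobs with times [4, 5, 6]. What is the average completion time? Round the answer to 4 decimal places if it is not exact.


SJF order (ascending): [4, 5, 6]
Completion times:
  Job 1: burst=4, C=4
  Job 2: burst=5, C=9
  Job 3: burst=6, C=15
Average completion = 28/3 = 9.3333

9.3333


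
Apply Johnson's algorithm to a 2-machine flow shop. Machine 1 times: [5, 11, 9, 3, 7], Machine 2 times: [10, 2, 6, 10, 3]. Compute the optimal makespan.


Apply Johnson's rule:
  Group 1 (a <= b): [(4, 3, 10), (1, 5, 10)]
  Group 2 (a > b): [(3, 9, 6), (5, 7, 3), (2, 11, 2)]
Optimal job order: [4, 1, 3, 5, 2]
Schedule:
  Job 4: M1 done at 3, M2 done at 13
  Job 1: M1 done at 8, M2 done at 23
  Job 3: M1 done at 17, M2 done at 29
  Job 5: M1 done at 24, M2 done at 32
  Job 2: M1 done at 35, M2 done at 37
Makespan = 37

37


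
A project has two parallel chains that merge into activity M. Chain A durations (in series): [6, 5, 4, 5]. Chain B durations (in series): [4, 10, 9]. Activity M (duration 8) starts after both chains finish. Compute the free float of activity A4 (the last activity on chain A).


ES(A4) = sum of predecessors on chain A = 15
EF(A4) = ES + duration = 15 + 5 = 20
Successor of A4 is M. ES(M) = max(sum(A), sum(B)) = max(20, 23) = 23
Free float = ES(successor) - EF(current) = 23 - 20 = 3

3


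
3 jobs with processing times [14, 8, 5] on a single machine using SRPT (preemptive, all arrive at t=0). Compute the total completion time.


Since all jobs arrive at t=0, SRPT equals SPT ordering.
SPT order: [5, 8, 14]
Completion times:
  Job 1: p=5, C=5
  Job 2: p=8, C=13
  Job 3: p=14, C=27
Total completion time = 5 + 13 + 27 = 45

45


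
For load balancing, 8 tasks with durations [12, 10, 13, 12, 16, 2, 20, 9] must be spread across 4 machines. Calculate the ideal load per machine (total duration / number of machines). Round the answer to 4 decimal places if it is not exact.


Total processing time = 12 + 10 + 13 + 12 + 16 + 2 + 20 + 9 = 94
Number of machines = 4
Ideal balanced load = 94 / 4 = 23.5

23.5


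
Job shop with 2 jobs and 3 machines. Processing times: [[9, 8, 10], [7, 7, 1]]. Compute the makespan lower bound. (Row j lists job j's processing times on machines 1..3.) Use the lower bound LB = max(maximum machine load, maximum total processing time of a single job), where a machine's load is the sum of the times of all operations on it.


Machine loads:
  Machine 1: 9 + 7 = 16
  Machine 2: 8 + 7 = 15
  Machine 3: 10 + 1 = 11
Max machine load = 16
Job totals:
  Job 1: 27
  Job 2: 15
Max job total = 27
Lower bound = max(16, 27) = 27

27


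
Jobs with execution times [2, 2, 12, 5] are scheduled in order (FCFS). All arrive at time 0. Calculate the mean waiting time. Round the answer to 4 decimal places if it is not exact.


FCFS order (as given): [2, 2, 12, 5]
Waiting times:
  Job 1: wait = 0
  Job 2: wait = 2
  Job 3: wait = 4
  Job 4: wait = 16
Sum of waiting times = 22
Average waiting time = 22/4 = 5.5

5.5


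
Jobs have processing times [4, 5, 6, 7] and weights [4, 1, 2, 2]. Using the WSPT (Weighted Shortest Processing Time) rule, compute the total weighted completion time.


Compute p/w ratios and sort ascending (WSPT): [(4, 4), (6, 2), (7, 2), (5, 1)]
Compute weighted completion times:
  Job (p=4,w=4): C=4, w*C=4*4=16
  Job (p=6,w=2): C=10, w*C=2*10=20
  Job (p=7,w=2): C=17, w*C=2*17=34
  Job (p=5,w=1): C=22, w*C=1*22=22
Total weighted completion time = 92

92


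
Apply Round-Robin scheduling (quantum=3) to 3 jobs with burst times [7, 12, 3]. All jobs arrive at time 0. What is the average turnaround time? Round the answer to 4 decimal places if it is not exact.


Time quantum = 3
Execution trace:
  J1 runs 3 units, time = 3
  J2 runs 3 units, time = 6
  J3 runs 3 units, time = 9
  J1 runs 3 units, time = 12
  J2 runs 3 units, time = 15
  J1 runs 1 units, time = 16
  J2 runs 3 units, time = 19
  J2 runs 3 units, time = 22
Finish times: [16, 22, 9]
Average turnaround = 47/3 = 15.6667

15.6667


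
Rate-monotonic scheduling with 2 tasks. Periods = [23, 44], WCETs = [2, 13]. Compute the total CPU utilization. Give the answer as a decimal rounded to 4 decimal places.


Compute individual utilizations (exact fractions):
  Task 1: C/T = 2/23 (approx. 0.087)
  Task 2: C/T = 13/44 (approx. 0.2955)
Total utilization U = 2/23 + 13/44 = 387/1012
Rounded to 4 decimal places: U = 0.3824
RM (Liu & Layland) bound for 2 tasks = 0.828427; compare with U = 387/1012 (approx. 0.382411)
U <= bound, so schedulable by RM sufficient condition.

0.3824


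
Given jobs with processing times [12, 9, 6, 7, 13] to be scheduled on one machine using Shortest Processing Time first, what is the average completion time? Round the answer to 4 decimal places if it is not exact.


Sort jobs by processing time (SPT order): [6, 7, 9, 12, 13]
Compute completion times sequentially:
  Job 1: processing = 6, completes at 6
  Job 2: processing = 7, completes at 13
  Job 3: processing = 9, completes at 22
  Job 4: processing = 12, completes at 34
  Job 5: processing = 13, completes at 47
Sum of completion times = 122
Average completion time = 122/5 = 24.4

24.4


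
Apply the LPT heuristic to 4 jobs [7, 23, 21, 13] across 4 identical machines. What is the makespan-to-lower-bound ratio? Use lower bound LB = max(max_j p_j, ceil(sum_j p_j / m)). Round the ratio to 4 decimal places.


LPT order: [23, 21, 13, 7]
Machine loads after assignment: [23, 21, 13, 7]
LPT makespan = 23
Lower bound = max(max_job, ceil(total/4)) = max(23, 16) = 23
Ratio = 23 / 23 = 1.0

1.0


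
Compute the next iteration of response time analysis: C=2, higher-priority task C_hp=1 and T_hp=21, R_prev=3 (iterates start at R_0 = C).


R_next = C + ceil(R_prev / T_hp) * C_hp
ceil(3 / 21) = ceil(0.1429) = 1
Interference = 1 * 1 = 1
R_next = 2 + 1 = 3
R_next = R_prev, so the iteration has converged (response time = 3).

3


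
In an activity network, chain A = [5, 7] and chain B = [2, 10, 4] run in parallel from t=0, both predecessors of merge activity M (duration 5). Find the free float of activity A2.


ES(A2) = sum of predecessors on chain A = 5
EF(A2) = ES + duration = 5 + 7 = 12
Successor of A2 is M. ES(M) = max(sum(A), sum(B)) = max(12, 16) = 16
Free float = ES(successor) - EF(current) = 16 - 12 = 4

4


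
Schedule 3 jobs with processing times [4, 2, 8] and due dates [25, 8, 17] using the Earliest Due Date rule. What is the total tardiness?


Sort by due date (EDD order): [(2, 8), (8, 17), (4, 25)]
Compute completion times and tardiness:
  Job 1: p=2, d=8, C=2, tardiness=max(0,2-8)=0
  Job 2: p=8, d=17, C=10, tardiness=max(0,10-17)=0
  Job 3: p=4, d=25, C=14, tardiness=max(0,14-25)=0
Total tardiness = 0

0


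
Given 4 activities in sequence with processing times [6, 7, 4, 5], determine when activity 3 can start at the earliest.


Activity 3 starts after activities 1 through 2 complete.
Predecessor durations: [6, 7]
ES = 6 + 7 = 13

13


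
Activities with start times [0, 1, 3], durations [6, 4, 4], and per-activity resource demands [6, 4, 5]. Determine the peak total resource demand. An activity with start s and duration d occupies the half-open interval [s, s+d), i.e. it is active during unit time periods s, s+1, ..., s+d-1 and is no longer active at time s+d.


Each activity i is active on [start_i, start_i + duration_i).
Compute total resource usage per time slot:
  t=0: active resources = [6], total = 6
  t=1: active resources = [6, 4], total = 10
  t=2: active resources = [6, 4], total = 10
  t=3: active resources = [6, 4, 5], total = 15
  t=4: active resources = [6, 4, 5], total = 15
  t=5: active resources = [6, 5], total = 11
  t=6: active resources = [5], total = 5
Peak resource demand = 15

15


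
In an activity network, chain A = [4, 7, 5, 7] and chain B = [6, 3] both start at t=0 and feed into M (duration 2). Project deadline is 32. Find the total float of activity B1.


Forward pass: ES(B1) = sum of predecessors on chain B = 0
EF = ES + duration = 0 + 6 = 6
Backward pass: LF(M) = deadline = 32; LS(M) = 32 - 2 = 30
LF(B1) = LS(M) - sum(successors on chain B) = 30 - 3 = 27
LS = LF - duration = 27 - 6 = 21
Total float = LS - ES = 21 - 0 = 21

21


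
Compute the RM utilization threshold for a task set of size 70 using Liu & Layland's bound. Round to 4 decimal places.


Compute 2^(1/70) = 1.0099512906
Subtract 1: 1.0099512906 - 1 = 0.0099512906
Multiply by n: 70 * 0.0099512906 = 0.6965903420
Round to 4 dp: 0.6966

0.6966


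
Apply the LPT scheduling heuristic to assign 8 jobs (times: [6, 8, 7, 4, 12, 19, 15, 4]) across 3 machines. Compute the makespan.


Sort jobs in decreasing order (LPT): [19, 15, 12, 8, 7, 6, 4, 4]
Assign each job to the least loaded machine:
  Machine 1: jobs [19, 6], load = 25
  Machine 2: jobs [15, 7, 4], load = 26
  Machine 3: jobs [12, 8, 4], load = 24
Makespan = max load = 26

26


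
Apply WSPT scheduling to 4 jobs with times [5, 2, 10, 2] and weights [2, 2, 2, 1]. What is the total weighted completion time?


Compute p/w ratios and sort ascending (WSPT): [(2, 2), (2, 1), (5, 2), (10, 2)]
Compute weighted completion times:
  Job (p=2,w=2): C=2, w*C=2*2=4
  Job (p=2,w=1): C=4, w*C=1*4=4
  Job (p=5,w=2): C=9, w*C=2*9=18
  Job (p=10,w=2): C=19, w*C=2*19=38
Total weighted completion time = 64

64


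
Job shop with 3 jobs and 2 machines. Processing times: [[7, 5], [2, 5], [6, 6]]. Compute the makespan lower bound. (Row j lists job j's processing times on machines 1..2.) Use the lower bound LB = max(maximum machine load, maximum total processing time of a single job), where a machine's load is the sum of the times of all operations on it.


Machine loads:
  Machine 1: 7 + 2 + 6 = 15
  Machine 2: 5 + 5 + 6 = 16
Max machine load = 16
Job totals:
  Job 1: 12
  Job 2: 7
  Job 3: 12
Max job total = 12
Lower bound = max(16, 12) = 16

16


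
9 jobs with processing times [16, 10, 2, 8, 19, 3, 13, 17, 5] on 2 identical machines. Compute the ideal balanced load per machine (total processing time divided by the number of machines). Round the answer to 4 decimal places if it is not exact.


Total processing time = 16 + 10 + 2 + 8 + 19 + 3 + 13 + 17 + 5 = 93
Number of machines = 2
Ideal balanced load = 93 / 2 = 46.5

46.5


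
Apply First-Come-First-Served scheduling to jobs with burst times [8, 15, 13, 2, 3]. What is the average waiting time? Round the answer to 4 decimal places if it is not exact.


FCFS order (as given): [8, 15, 13, 2, 3]
Waiting times:
  Job 1: wait = 0
  Job 2: wait = 8
  Job 3: wait = 23
  Job 4: wait = 36
  Job 5: wait = 38
Sum of waiting times = 105
Average waiting time = 105/5 = 21.0

21.0


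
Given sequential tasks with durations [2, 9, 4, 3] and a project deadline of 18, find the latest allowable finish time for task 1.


LF(activity 1) = deadline - sum of successor durations
Successors: activities 2 through 4 with durations [9, 4, 3]
Sum of successor durations = 16
LF = 18 - 16 = 2

2


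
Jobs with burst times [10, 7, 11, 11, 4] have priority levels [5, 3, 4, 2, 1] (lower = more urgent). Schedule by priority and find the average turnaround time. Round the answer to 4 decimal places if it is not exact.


Sort by priority (ascending = highest first):
Order: [(1, 4), (2, 11), (3, 7), (4, 11), (5, 10)]
Completion times:
  Priority 1, burst=4, C=4
  Priority 2, burst=11, C=15
  Priority 3, burst=7, C=22
  Priority 4, burst=11, C=33
  Priority 5, burst=10, C=43
Average turnaround = 117/5 = 23.4

23.4


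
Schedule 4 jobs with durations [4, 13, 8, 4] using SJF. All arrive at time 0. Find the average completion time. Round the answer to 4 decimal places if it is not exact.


SJF order (ascending): [4, 4, 8, 13]
Completion times:
  Job 1: burst=4, C=4
  Job 2: burst=4, C=8
  Job 3: burst=8, C=16
  Job 4: burst=13, C=29
Average completion = 57/4 = 14.25

14.25


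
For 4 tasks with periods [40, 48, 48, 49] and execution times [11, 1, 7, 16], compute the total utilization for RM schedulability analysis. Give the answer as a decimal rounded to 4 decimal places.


Compute individual utilizations (exact fractions):
  Task 1: C/T = 11/40 (approx. 0.275)
  Task 2: C/T = 1/48 (approx. 0.0208)
  Task 3: C/T = 7/48 (approx. 0.1458)
  Task 4: C/T = 16/49 (approx. 0.3265)
Total utilization U = 11/40 + 1/48 + 7/48 + 16/49 = 4517/5880
Rounded to 4 decimal places: U = 0.7682
RM (Liu & Layland) bound for 4 tasks = 0.756828; compare with U = 4517/5880 (approx. 0.768197)
bound < U <= 1, so the RM sufficient condition is not met (inconclusive; an exact test such as response-time analysis is needed).

0.7682


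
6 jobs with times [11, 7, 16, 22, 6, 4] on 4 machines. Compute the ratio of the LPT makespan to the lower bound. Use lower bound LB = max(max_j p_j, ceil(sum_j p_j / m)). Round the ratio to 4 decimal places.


LPT order: [22, 16, 11, 7, 6, 4]
Machine loads after assignment: [22, 16, 15, 13]
LPT makespan = 22
Lower bound = max(max_job, ceil(total/4)) = max(22, 17) = 22
Ratio = 22 / 22 = 1.0

1.0


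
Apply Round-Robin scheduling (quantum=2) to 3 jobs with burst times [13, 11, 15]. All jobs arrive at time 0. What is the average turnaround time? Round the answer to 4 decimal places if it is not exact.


Time quantum = 2
Execution trace:
  J1 runs 2 units, time = 2
  J2 runs 2 units, time = 4
  J3 runs 2 units, time = 6
  J1 runs 2 units, time = 8
  J2 runs 2 units, time = 10
  J3 runs 2 units, time = 12
  J1 runs 2 units, time = 14
  J2 runs 2 units, time = 16
  J3 runs 2 units, time = 18
  J1 runs 2 units, time = 20
  J2 runs 2 units, time = 22
  J3 runs 2 units, time = 24
  J1 runs 2 units, time = 26
  J2 runs 2 units, time = 28
  J3 runs 2 units, time = 30
  J1 runs 2 units, time = 32
  J2 runs 1 units, time = 33
  J3 runs 2 units, time = 35
  J1 runs 1 units, time = 36
  J3 runs 2 units, time = 38
  J3 runs 1 units, time = 39
Finish times: [36, 33, 39]
Average turnaround = 108/3 = 36.0

36.0


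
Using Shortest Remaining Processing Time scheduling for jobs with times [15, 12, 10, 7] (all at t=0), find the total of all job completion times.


Since all jobs arrive at t=0, SRPT equals SPT ordering.
SPT order: [7, 10, 12, 15]
Completion times:
  Job 1: p=7, C=7
  Job 2: p=10, C=17
  Job 3: p=12, C=29
  Job 4: p=15, C=44
Total completion time = 7 + 17 + 29 + 44 = 97

97


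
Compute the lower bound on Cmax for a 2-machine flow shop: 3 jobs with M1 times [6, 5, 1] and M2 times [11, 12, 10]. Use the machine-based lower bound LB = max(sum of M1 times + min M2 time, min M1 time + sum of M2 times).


LB1 = sum(M1 times) + min(M2 times) = 12 + 10 = 22
LB2 = min(M1 times) + sum(M2 times) = 1 + 33 = 34
Lower bound = max(LB1, LB2) = max(22, 34) = 34

34


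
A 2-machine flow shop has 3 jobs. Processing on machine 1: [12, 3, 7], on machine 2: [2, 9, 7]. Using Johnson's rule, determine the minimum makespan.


Apply Johnson's rule:
  Group 1 (a <= b): [(2, 3, 9), (3, 7, 7)]
  Group 2 (a > b): [(1, 12, 2)]
Optimal job order: [2, 3, 1]
Schedule:
  Job 2: M1 done at 3, M2 done at 12
  Job 3: M1 done at 10, M2 done at 19
  Job 1: M1 done at 22, M2 done at 24
Makespan = 24

24


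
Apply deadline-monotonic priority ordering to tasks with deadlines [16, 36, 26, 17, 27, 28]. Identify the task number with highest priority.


Sort tasks by relative deadline (ascending):
  Task 1: deadline = 16
  Task 4: deadline = 17
  Task 3: deadline = 26
  Task 5: deadline = 27
  Task 6: deadline = 28
  Task 2: deadline = 36
Priority order (highest first): [1, 4, 3, 5, 6, 2]
Highest priority task = 1

1


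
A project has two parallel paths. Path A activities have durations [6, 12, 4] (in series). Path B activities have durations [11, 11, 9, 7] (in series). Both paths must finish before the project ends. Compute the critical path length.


Path A total = 6 + 12 + 4 = 22
Path B total = 11 + 11 + 9 + 7 = 38
Critical path = longest path = max(22, 38) = 38

38


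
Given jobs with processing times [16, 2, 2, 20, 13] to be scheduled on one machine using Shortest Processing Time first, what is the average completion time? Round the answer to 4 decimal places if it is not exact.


Sort jobs by processing time (SPT order): [2, 2, 13, 16, 20]
Compute completion times sequentially:
  Job 1: processing = 2, completes at 2
  Job 2: processing = 2, completes at 4
  Job 3: processing = 13, completes at 17
  Job 4: processing = 16, completes at 33
  Job 5: processing = 20, completes at 53
Sum of completion times = 109
Average completion time = 109/5 = 21.8

21.8


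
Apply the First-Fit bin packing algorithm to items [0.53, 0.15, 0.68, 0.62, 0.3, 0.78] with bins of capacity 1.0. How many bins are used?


Place items sequentially using First-Fit:
  Item 0.53 -> new Bin 1
  Item 0.15 -> Bin 1 (now 0.68)
  Item 0.68 -> new Bin 2
  Item 0.62 -> new Bin 3
  Item 0.3 -> Bin 1 (now 0.98)
  Item 0.78 -> new Bin 4
Total bins used = 4

4


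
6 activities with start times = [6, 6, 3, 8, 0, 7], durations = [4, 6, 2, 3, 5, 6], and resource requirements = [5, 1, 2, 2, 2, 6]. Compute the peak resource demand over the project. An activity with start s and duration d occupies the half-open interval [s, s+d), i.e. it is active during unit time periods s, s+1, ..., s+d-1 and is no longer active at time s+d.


Each activity i is active on [start_i, start_i + duration_i).
Compute total resource usage per time slot:
  t=0: active resources = [2], total = 2
  t=1: active resources = [2], total = 2
  t=2: active resources = [2], total = 2
  t=3: active resources = [2, 2], total = 4
  t=4: active resources = [2, 2], total = 4
  t=5: active resources = [], total = 0
  t=6: active resources = [5, 1], total = 6
  t=7: active resources = [5, 1, 6], total = 12
  t=8: active resources = [5, 1, 2, 6], total = 14
  t=9: active resources = [5, 1, 2, 6], total = 14
  t=10: active resources = [1, 2, 6], total = 9
  t=11: active resources = [1, 6], total = 7
  t=12: active resources = [6], total = 6
Peak resource demand = 14

14
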